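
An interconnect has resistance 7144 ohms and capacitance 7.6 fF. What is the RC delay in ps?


Step 1: tau = R * C
Step 2: tau = 7144 * 7.6 fF = 7144 * 7.6e-15 F
Step 3: tau = 5.42944e-11 s = 54.2944 ps

54.2944


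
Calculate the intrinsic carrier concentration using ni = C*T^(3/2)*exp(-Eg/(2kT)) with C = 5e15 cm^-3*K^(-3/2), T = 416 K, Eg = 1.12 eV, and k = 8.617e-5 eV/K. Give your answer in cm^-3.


Step 1: Compute kT = 8.617e-5 * 416 = 0.03584672 eV
Step 2: Exponent = -Eg/(2kT) = -1.12/(2*0.03584672) = -15.62207
Step 3: T^(3/2) = 416^1.5 = 8484.77
Step 4: ni = 5e15 * 8484.77 * exp(-15.62207) = 6.97e+12 cm^-3

6.97e+12


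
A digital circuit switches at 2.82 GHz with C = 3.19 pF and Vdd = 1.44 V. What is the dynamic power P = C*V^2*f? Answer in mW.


Step 1: V^2 = 1.44^2 = 2.0736 V^2
Step 2: P = C*V^2*f = 3.19e-12 F * 2.0736 * 2.82e9 Hz
Step 3: P = 1.865369088e-02 W
Step 4: P = 18.654 mW

18.654


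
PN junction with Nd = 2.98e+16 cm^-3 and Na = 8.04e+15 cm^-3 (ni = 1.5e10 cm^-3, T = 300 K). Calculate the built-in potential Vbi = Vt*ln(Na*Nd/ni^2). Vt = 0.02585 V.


Step 1: Compute Na*Nd/ni^2 = 8.04e+15 * 2.98e+16 / (1.5e10)^2 = 1.0649e+12
Step 2: ln(1.0649e+12) = 27.6939
Step 3: Vbi = 0.02585 * 27.6939 = 0.716 V

0.716


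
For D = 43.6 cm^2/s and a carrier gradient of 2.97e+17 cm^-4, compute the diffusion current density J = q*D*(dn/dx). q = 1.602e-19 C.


Step 1: J = q * D * (dn/dx)
Step 2: J = 1.602e-19 * 43.6 * 2.97e+17
Step 3: J = 2.07e+00 A/cm^2

2.07e+00


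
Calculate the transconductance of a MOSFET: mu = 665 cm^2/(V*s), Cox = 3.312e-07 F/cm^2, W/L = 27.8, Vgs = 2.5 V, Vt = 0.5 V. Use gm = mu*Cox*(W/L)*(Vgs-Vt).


Step 1: Vov = Vgs - Vt = 2.5 - 0.5 = 2.0 V
Step 2: gm = mu * Cox * (W/L) * Vov
Step 3: gm = 665 * 3.312e-07 * 27.8 * 2.0 = 1.22e-02 S

1.22e-02


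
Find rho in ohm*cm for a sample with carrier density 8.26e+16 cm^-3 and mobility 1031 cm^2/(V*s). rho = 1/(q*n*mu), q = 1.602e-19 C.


Step 1: sigma = q * n * mu = 1.602e-19 * 8.26e+16 * 1031 = 1.36427e+01 S/cm
Step 2: rho = 1 / sigma = 1 / 1.36427e+01 = 0.0733 ohm*cm

0.0733


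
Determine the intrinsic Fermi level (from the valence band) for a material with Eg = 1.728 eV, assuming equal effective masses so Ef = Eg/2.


Step 1: For an intrinsic semiconductor, the Fermi level sits at midgap.
Step 2: Ef = Eg / 2 = 1.728 / 2 = 0.864 eV

0.864


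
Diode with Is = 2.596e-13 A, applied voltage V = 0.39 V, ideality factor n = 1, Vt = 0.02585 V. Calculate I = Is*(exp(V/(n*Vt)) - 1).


Step 1: V/(n*Vt) = 0.39/(1*0.02585) = 15.0870
Step 2: exp(15.0870) = 3.5662e+06
Step 3: I = 2.596e-13 * (3.5662e+06 - 1) = 9.26e-07 A

9.26e-07


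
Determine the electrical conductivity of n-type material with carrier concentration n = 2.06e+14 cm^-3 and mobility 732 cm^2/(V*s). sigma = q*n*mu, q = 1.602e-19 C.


Step 1: sigma = q * n * mu
Step 2: sigma = 1.602e-19 * 2.06e+14 * 732
Step 3: sigma = 2.416e-02 S/cm

2.416e-02


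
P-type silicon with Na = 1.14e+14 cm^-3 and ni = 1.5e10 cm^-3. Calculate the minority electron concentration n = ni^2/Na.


Step 1: Majority hole concentration p ≈ Na = 1.14e+14 cm^-3
Step 2: n = ni^2 / Na = (1.5e10)^2 / 1.14e+14
Step 3: n = 1.97e+06 cm^-3

1.97e+06


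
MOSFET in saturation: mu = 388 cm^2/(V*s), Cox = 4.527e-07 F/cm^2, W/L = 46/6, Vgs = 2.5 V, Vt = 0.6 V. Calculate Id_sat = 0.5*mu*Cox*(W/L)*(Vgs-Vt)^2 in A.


Step 1: Overdrive voltage Vov = Vgs - Vt = 2.5 - 0.6 = 1.9 V
Step 2: W/L = 46/6 = 7.66667
Step 3: Id = 0.5 * 388 * 4.527e-07 * 7.66667 * 1.9^2
Step 4: Id = 2.43e-03 A

2.43e-03


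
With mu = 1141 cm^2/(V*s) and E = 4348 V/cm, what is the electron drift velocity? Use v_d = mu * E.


Step 1: v_d = mu * E
Step 2: v_d = 1141 * 4348 = 4961068
Step 3: v_d = 4.96e+06 cm/s

4.96e+06


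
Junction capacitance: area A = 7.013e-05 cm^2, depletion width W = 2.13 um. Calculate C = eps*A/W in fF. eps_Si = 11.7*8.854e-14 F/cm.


Step 1: eps_Si = 11.7 * 8.854e-14 = 1.035918e-12 F/cm
Step 2: W in cm = 2.13 * 1e-4 = 2.13e-04 cm
Step 3: C = 1.035918e-12 * 7.013e-05 / 2.13e-04 = 3.410748e-13 F
Step 4: C = 341.07 fF

341.07


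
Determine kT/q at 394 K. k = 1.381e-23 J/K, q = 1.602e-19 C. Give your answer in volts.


Step 1: kT = 1.381e-23 * 394 = 5.44114e-21 J
Step 2: Vt = kT/q = 5.44114e-21 / 1.602e-19
Step 3: Vt = 0.03396 V

0.03396


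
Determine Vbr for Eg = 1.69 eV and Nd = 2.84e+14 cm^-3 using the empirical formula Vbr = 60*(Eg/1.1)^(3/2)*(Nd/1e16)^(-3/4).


Step 1: Eg/1.1 = 1.69/1.1 = 1.536364
Step 2: (Eg/1.1)^1.5 = 1.536364^1.5 = 1.904326
Step 3: (Nd/1e16)^(-0.75) = (0.0284)^(-0.75) = 14.454772
Step 4: Vbr = 60 * 1.904326 * 14.454772 = 1651.6 V

1651.6


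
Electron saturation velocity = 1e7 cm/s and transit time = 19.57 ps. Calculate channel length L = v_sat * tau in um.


Step 1: tau in seconds = 19.57 ps * 1e-12 = 1.9570e-11 s
Step 2: L = v_sat * tau = 1e7 * 1.9570e-11 = 1.9570e-04 cm
Step 3: L in um = 1.9570e-04 * 1e4 = 1.957 um

1.957


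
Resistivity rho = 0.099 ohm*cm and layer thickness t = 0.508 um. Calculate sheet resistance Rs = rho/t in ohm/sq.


Step 1: Convert thickness to cm: t = 0.508 um = 5.0800e-05 cm
Step 2: Rs = rho / t = 0.099 / 5.0800e-05
Step 3: Rs = 1948.8 ohm/sq

1948.8


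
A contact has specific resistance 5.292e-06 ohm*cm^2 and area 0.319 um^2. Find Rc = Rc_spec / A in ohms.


Step 1: Convert area to cm^2: 0.319 um^2 = 3.1900e-09 cm^2
Step 2: Rc = Rc_spec / A = 5.292e-06 / 3.1900e-09
Step 3: Rc = 1.66e+03 ohms

1.66e+03


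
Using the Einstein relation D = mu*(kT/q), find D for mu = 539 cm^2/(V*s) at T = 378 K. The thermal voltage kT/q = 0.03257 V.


Step 1: D = mu * (kT/q)
Step 2: D = 539 * 0.03257
Step 3: D = 17.56 cm^2/s

17.56


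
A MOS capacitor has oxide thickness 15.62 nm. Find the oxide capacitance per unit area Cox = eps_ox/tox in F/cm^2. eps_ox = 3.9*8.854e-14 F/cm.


Step 1: eps_ox = 3.9 * 8.854e-14 = 3.45306e-13 F/cm
Step 2: tox in cm = 15.62 nm * 1e-7 = 1.5620e-06 cm
Step 3: Cox = 3.45306e-13 / 1.5620e-06 = 2.21e-07 F/cm^2

2.21e-07


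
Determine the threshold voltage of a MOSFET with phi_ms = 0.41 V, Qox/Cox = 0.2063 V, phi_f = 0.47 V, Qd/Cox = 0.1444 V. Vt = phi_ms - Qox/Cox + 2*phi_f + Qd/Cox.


Step 1: Vt = phi_ms - Qox/Cox + 2*phi_f + Qd/Cox
Step 2: Vt = 0.41 - 0.2063 + 2*0.47 + 0.1444
Step 3: Vt = 0.41 - 0.2063 + 0.94 + 0.1444
Step 4: Vt = 1.2881 V

1.2881


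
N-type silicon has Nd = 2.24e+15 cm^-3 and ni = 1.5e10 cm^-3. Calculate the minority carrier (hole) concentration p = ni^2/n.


Step 1: Since Nd >> ni, n ≈ Nd = 2.24e+15 cm^-3
Step 2: p = ni^2 / n = (1.5e10)^2 / 2.24e+15
Step 3: p = 2.25e20 / 2.24e+15 = 1.00e+05 cm^-3

1.00e+05


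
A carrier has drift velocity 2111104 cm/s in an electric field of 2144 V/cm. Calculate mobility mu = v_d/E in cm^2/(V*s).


Step 1: mu = v_d / E
Step 2: mu = 2111104 / 2144
Step 3: mu = 984.66 cm^2/(V*s)

984.66


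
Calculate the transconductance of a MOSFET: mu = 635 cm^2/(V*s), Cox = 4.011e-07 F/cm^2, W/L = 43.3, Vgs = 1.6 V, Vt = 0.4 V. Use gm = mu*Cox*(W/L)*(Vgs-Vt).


Step 1: Vov = Vgs - Vt = 1.6 - 0.4 = 1.2 V
Step 2: gm = mu * Cox * (W/L) * Vov
Step 3: gm = 635 * 4.011e-07 * 43.3 * 1.2 = 1.32e-02 S

1.32e-02


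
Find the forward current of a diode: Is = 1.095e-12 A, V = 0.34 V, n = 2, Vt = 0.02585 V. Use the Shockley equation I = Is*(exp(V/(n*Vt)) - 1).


Step 1: V/(n*Vt) = 0.34/(2*0.02585) = 6.5764
Step 2: exp(6.5764) = 7.1795e+02
Step 3: I = 1.095e-12 * (7.1795e+02 - 1) = 7.85e-10 A

7.85e-10


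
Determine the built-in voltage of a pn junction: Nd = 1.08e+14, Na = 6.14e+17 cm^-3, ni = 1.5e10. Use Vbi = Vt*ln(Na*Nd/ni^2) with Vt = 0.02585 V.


Step 1: Compute Na*Nd/ni^2 = 6.14e+17 * 1.08e+14 / (1.5e10)^2 = 2.9472e+11
Step 2: ln(2.9472e+11) = 26.4093
Step 3: Vbi = 0.02585 * 26.4093 = 0.683 V

0.683


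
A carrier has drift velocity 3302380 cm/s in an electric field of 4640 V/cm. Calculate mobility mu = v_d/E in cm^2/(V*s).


Step 1: mu = v_d / E
Step 2: mu = 3302380 / 4640
Step 3: mu = 711.72 cm^2/(V*s)

711.72


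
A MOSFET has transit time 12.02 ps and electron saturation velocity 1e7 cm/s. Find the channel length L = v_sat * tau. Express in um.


Step 1: tau in seconds = 12.02 ps * 1e-12 = 1.2020e-11 s
Step 2: L = v_sat * tau = 1e7 * 1.2020e-11 = 1.2020e-04 cm
Step 3: L in um = 1.2020e-04 * 1e4 = 1.202 um

1.202


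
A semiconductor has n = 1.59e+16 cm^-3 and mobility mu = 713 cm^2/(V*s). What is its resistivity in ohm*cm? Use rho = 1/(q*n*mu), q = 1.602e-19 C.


Step 1: sigma = q * n * mu = 1.602e-19 * 1.59e+16 * 713 = 1.81614e+00 S/cm
Step 2: rho = 1 / sigma = 1 / 1.81614e+00 = 0.5506 ohm*cm

0.5506


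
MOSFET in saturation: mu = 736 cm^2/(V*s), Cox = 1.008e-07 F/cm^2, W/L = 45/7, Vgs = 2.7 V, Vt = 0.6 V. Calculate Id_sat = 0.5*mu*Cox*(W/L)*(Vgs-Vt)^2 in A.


Step 1: Overdrive voltage Vov = Vgs - Vt = 2.7 - 0.6 = 2.1 V
Step 2: W/L = 45/7 = 6.42857
Step 3: Id = 0.5 * 736 * 1.008e-07 * 6.42857 * 2.1^2
Step 4: Id = 1.05e-03 A

1.05e-03


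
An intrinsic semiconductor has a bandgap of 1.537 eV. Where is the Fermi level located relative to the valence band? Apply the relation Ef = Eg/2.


Step 1: For an intrinsic semiconductor, the Fermi level sits at midgap.
Step 2: Ef = Eg / 2 = 1.537 / 2 = 0.7685 eV

0.7685


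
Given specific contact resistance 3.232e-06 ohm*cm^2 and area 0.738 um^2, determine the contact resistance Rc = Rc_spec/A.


Step 1: Convert area to cm^2: 0.738 um^2 = 7.3800e-09 cm^2
Step 2: Rc = Rc_spec / A = 3.232e-06 / 7.3800e-09
Step 3: Rc = 4.38e+02 ohms

4.38e+02


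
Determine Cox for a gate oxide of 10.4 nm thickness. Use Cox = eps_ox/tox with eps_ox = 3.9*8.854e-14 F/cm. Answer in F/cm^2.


Step 1: eps_ox = 3.9 * 8.854e-14 = 3.45306e-13 F/cm
Step 2: tox in cm = 10.4 nm * 1e-7 = 1.0400e-06 cm
Step 3: Cox = 3.45306e-13 / 1.0400e-06 = 3.32e-07 F/cm^2

3.32e-07


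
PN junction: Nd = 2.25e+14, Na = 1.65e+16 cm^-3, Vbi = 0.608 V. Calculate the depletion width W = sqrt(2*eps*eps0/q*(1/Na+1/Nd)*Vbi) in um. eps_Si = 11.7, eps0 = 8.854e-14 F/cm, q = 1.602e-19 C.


Step 1: 1/Na + 1/Nd = 1/1.65e+16 + 1/2.25e+14 = 4.50505e-15
Step 2: 2*eps*eps0/q = 2*11.7*8.854e-14/1.602e-19 = 1.293281e+07
Step 3: W^2 = 1.293281e+07 * 4.50505e-15 * 0.608 = 3.54239e-08
Step 4: W = sqrt(3.54239e-08) = 1.882e-04 cm = 1.882 um

1.882


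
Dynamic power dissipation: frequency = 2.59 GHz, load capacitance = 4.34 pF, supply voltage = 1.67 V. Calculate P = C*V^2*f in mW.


Step 1: V^2 = 1.67^2 = 2.7889 V^2
Step 2: P = C*V^2*f = 4.34e-12 F * 2.7889 * 2.59e9 Hz
Step 3: P = 3.134890934e-02 W
Step 4: P = 31.349 mW

31.349


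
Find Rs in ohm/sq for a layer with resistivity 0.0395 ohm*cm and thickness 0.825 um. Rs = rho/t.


Step 1: Convert thickness to cm: t = 0.825 um = 8.2500e-05 cm
Step 2: Rs = rho / t = 0.0395 / 8.2500e-05
Step 3: Rs = 478.8 ohm/sq

478.8


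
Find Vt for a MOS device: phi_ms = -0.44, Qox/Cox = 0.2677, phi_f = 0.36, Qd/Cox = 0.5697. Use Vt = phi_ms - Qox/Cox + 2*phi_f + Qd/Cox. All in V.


Step 1: Vt = phi_ms - Qox/Cox + 2*phi_f + Qd/Cox
Step 2: Vt = -0.44 - 0.2677 + 2*0.36 + 0.5697
Step 3: Vt = -0.44 - 0.2677 + 0.72 + 0.5697
Step 4: Vt = 0.582 V

0.582


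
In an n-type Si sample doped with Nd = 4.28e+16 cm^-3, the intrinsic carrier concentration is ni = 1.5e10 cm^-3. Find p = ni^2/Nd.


Step 1: Since Nd >> ni, n ≈ Nd = 4.28e+16 cm^-3
Step 2: p = ni^2 / n = (1.5e10)^2 / 4.28e+16
Step 3: p = 2.25e20 / 4.28e+16 = 5.26e+03 cm^-3

5.26e+03


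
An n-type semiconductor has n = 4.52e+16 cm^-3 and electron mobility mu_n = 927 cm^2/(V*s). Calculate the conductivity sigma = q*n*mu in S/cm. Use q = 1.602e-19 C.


Step 1: sigma = q * n * mu
Step 2: sigma = 1.602e-19 * 4.52e+16 * 927
Step 3: sigma = 6.712e+00 S/cm

6.712e+00


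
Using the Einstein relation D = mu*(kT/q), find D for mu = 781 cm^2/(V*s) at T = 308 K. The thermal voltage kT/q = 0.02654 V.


Step 1: D = mu * (kT/q)
Step 2: D = 781 * 0.02654
Step 3: D = 20.73 cm^2/s

20.73


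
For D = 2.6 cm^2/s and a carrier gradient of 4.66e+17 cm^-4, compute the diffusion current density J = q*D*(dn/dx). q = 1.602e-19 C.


Step 1: J = q * D * (dn/dx)
Step 2: J = 1.602e-19 * 2.6 * 4.66e+17
Step 3: J = 1.94e-01 A/cm^2

1.94e-01


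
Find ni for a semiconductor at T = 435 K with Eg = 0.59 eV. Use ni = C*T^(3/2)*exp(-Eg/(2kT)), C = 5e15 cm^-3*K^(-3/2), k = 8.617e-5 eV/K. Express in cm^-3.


Step 1: Compute kT = 8.617e-5 * 435 = 0.03748395 eV
Step 2: Exponent = -Eg/(2kT) = -0.59/(2*0.03748395) = -7.87004
Step 3: T^(3/2) = 435^1.5 = 9072.64
Step 4: ni = 5e15 * 9072.64 * exp(-7.87004) = 1.73e+16 cm^-3

1.73e+16


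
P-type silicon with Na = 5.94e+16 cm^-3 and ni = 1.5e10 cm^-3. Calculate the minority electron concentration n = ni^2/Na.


Step 1: Majority hole concentration p ≈ Na = 5.94e+16 cm^-3
Step 2: n = ni^2 / Na = (1.5e10)^2 / 5.94e+16
Step 3: n = 3.79e+03 cm^-3

3.79e+03


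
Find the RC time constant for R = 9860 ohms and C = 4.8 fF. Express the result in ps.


Step 1: tau = R * C
Step 2: tau = 9860 * 4.8 fF = 9860 * 4.8e-15 F
Step 3: tau = 4.7328e-11 s = 47.328 ps

47.328


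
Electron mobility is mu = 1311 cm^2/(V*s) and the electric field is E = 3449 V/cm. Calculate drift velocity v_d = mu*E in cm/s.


Step 1: v_d = mu * E
Step 2: v_d = 1311 * 3449 = 4521639
Step 3: v_d = 4.52e+06 cm/s

4.52e+06


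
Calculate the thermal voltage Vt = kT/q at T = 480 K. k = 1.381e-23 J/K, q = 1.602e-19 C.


Step 1: kT = 1.381e-23 * 480 = 6.6288e-21 J
Step 2: Vt = kT/q = 6.6288e-21 / 1.602e-19
Step 3: Vt = 0.04138 V

0.04138


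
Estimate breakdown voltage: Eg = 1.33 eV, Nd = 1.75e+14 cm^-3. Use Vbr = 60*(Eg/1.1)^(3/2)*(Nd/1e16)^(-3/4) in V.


Step 1: Eg/1.1 = 1.33/1.1 = 1.209091
Step 2: (Eg/1.1)^1.5 = 1.209091^1.5 = 1.329500
Step 3: (Nd/1e16)^(-0.75) = (0.0175)^(-0.75) = 20.783633
Step 4: Vbr = 60 * 1.329500 * 20.783633 = 1657.9 V

1657.9


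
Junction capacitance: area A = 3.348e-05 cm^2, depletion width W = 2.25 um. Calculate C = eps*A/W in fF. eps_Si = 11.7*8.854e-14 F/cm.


Step 1: eps_Si = 11.7 * 8.854e-14 = 1.035918e-12 F/cm
Step 2: W in cm = 2.25 * 1e-4 = 2.25e-04 cm
Step 3: C = 1.035918e-12 * 3.348e-05 / 2.25e-04 = 1.541446e-13 F
Step 4: C = 154.14 fF

154.14


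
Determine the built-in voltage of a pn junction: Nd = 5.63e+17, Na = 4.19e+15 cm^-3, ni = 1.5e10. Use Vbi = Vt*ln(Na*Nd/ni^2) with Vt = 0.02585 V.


Step 1: Compute Na*Nd/ni^2 = 4.19e+15 * 5.63e+17 / (1.5e10)^2 = 1.0484e+13
Step 2: ln(1.0484e+13) = 29.9809
Step 3: Vbi = 0.02585 * 29.9809 = 0.775 V

0.775


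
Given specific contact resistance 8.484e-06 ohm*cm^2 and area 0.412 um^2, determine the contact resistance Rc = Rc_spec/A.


Step 1: Convert area to cm^2: 0.412 um^2 = 4.1200e-09 cm^2
Step 2: Rc = Rc_spec / A = 8.484e-06 / 4.1200e-09
Step 3: Rc = 2.06e+03 ohms

2.06e+03


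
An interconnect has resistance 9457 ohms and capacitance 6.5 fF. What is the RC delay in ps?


Step 1: tau = R * C
Step 2: tau = 9457 * 6.5 fF = 9457 * 6.5e-15 F
Step 3: tau = 6.14705e-11 s = 61.4705 ps

61.4705


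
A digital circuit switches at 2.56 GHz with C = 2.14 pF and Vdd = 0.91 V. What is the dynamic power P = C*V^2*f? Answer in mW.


Step 1: V^2 = 0.91^2 = 0.8281 V^2
Step 2: P = C*V^2*f = 2.14e-12 F * 0.8281 * 2.56e9 Hz
Step 3: P = 4.53666304e-03 W
Step 4: P = 4.537 mW

4.537


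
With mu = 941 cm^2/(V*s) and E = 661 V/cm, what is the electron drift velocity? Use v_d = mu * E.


Step 1: v_d = mu * E
Step 2: v_d = 941 * 661 = 622001
Step 3: v_d = 6.22e+05 cm/s

6.22e+05


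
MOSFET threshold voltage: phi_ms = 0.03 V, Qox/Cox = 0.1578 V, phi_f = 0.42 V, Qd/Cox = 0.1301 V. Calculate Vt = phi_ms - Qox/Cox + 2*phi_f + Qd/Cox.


Step 1: Vt = phi_ms - Qox/Cox + 2*phi_f + Qd/Cox
Step 2: Vt = 0.03 - 0.1578 + 2*0.42 + 0.1301
Step 3: Vt = 0.03 - 0.1578 + 0.84 + 0.1301
Step 4: Vt = 0.8423 V

0.8423


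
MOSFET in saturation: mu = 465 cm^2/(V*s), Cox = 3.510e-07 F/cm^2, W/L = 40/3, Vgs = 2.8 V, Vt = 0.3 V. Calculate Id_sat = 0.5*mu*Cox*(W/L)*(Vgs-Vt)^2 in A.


Step 1: Overdrive voltage Vov = Vgs - Vt = 2.8 - 0.3 = 2.5 V
Step 2: W/L = 40/3 = 13.3333
Step 3: Id = 0.5 * 465 * 3.510e-07 * 13.3333 * 2.5^2
Step 4: Id = 6.80e-03 A

6.80e-03


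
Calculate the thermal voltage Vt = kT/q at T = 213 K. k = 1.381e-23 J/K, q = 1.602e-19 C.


Step 1: kT = 1.381e-23 * 213 = 2.94153e-21 J
Step 2: Vt = kT/q = 2.94153e-21 / 1.602e-19
Step 3: Vt = 0.01836 V

0.01836


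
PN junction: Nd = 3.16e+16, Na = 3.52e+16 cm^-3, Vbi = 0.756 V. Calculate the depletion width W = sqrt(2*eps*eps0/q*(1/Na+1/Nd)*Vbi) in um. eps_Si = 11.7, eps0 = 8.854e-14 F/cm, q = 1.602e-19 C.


Step 1: 1/Na + 1/Nd = 1/3.52e+16 + 1/3.16e+16 = 6.00547e-17
Step 2: 2*eps*eps0/q = 2*11.7*8.854e-14/1.602e-19 = 1.293281e+07
Step 3: W^2 = 1.293281e+07 * 6.00547e-17 * 0.756 = 5.87167e-10
Step 4: W = sqrt(5.87167e-10) = 2.423e-05 cm = 0.2423 um

0.2423


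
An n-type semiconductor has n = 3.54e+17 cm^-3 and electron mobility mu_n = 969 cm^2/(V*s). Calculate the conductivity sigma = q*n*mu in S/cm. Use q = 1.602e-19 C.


Step 1: sigma = q * n * mu
Step 2: sigma = 1.602e-19 * 3.54e+17 * 969
Step 3: sigma = 5.495e+01 S/cm

5.495e+01


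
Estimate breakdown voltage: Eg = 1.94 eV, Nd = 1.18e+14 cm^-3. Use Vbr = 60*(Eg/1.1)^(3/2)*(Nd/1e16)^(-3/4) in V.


Step 1: Eg/1.1 = 1.94/1.1 = 1.763636
Step 2: (Eg/1.1)^1.5 = 1.763636^1.5 = 2.342143
Step 3: (Nd/1e16)^(-0.75) = (0.0118)^(-0.75) = 27.931129
Step 4: Vbr = 60 * 2.342143 * 27.931129 = 3925.1 V

3925.1


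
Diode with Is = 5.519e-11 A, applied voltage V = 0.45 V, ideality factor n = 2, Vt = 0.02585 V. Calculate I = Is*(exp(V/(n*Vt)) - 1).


Step 1: V/(n*Vt) = 0.45/(2*0.02585) = 8.7041
Step 2: exp(8.7041) = 6.0276e+03
Step 3: I = 5.519e-11 * (6.0276e+03 - 1) = 3.33e-07 A

3.33e-07


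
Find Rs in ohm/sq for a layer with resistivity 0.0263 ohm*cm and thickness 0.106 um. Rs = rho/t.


Step 1: Convert thickness to cm: t = 0.106 um = 1.0600e-05 cm
Step 2: Rs = rho / t = 0.0263 / 1.0600e-05
Step 3: Rs = 2481.1 ohm/sq

2481.1


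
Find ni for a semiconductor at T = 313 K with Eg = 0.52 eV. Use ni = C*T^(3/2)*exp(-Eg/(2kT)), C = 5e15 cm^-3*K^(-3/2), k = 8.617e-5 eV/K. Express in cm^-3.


Step 1: Compute kT = 8.617e-5 * 313 = 0.02697121 eV
Step 2: Exponent = -Eg/(2kT) = -0.52/(2*0.02697121) = -9.63991
Step 3: T^(3/2) = 313^1.5 = 5537.54
Step 4: ni = 5e15 * 5537.54 * exp(-9.63991) = 1.80e+15 cm^-3

1.80e+15


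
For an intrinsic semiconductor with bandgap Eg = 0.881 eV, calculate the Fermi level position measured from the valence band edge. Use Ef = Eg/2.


Step 1: For an intrinsic semiconductor, the Fermi level sits at midgap.
Step 2: Ef = Eg / 2 = 0.881 / 2 = 0.4405 eV

0.4405


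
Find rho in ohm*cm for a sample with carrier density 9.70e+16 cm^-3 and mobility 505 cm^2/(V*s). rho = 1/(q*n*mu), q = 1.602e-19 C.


Step 1: sigma = q * n * mu = 1.602e-19 * 9.70e+16 * 505 = 7.84740e+00 S/cm
Step 2: rho = 1 / sigma = 1 / 7.84740e+00 = 0.1274 ohm*cm

0.1274


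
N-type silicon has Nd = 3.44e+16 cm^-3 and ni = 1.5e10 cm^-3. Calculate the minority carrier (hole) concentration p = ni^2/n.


Step 1: Since Nd >> ni, n ≈ Nd = 3.44e+16 cm^-3
Step 2: p = ni^2 / n = (1.5e10)^2 / 3.44e+16
Step 3: p = 2.25e20 / 3.44e+16 = 6.54e+03 cm^-3

6.54e+03


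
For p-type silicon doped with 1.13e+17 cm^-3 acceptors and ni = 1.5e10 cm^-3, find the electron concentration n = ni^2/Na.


Step 1: Majority hole concentration p ≈ Na = 1.13e+17 cm^-3
Step 2: n = ni^2 / Na = (1.5e10)^2 / 1.13e+17
Step 3: n = 1.99e+03 cm^-3

1.99e+03


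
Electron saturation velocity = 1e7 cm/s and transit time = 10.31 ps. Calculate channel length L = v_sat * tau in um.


Step 1: tau in seconds = 10.31 ps * 1e-12 = 1.0310e-11 s
Step 2: L = v_sat * tau = 1e7 * 1.0310e-11 = 1.0310e-04 cm
Step 3: L in um = 1.0310e-04 * 1e4 = 1.031 um

1.031


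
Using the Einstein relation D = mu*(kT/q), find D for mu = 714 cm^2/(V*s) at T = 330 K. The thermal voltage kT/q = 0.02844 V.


Step 1: D = mu * (kT/q)
Step 2: D = 714 * 0.02844
Step 3: D = 20.31 cm^2/s

20.31


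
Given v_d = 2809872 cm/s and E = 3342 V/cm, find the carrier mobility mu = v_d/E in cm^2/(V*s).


Step 1: mu = v_d / E
Step 2: mu = 2809872 / 3342
Step 3: mu = 840.78 cm^2/(V*s)

840.78


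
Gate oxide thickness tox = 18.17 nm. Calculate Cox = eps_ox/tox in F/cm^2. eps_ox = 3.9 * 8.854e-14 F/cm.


Step 1: eps_ox = 3.9 * 8.854e-14 = 3.45306e-13 F/cm
Step 2: tox in cm = 18.17 nm * 1e-7 = 1.8170e-06 cm
Step 3: Cox = 3.45306e-13 / 1.8170e-06 = 1.90e-07 F/cm^2

1.90e-07


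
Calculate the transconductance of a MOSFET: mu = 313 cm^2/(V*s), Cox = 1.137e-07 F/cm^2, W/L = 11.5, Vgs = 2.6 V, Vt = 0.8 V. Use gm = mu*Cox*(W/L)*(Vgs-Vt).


Step 1: Vov = Vgs - Vt = 2.6 - 0.8 = 1.8 V
Step 2: gm = mu * Cox * (W/L) * Vov
Step 3: gm = 313 * 1.137e-07 * 11.5 * 1.8 = 7.37e-04 S

7.37e-04


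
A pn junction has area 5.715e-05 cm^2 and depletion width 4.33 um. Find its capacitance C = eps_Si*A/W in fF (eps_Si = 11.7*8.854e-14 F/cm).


Step 1: eps_Si = 11.7 * 8.854e-14 = 1.035918e-12 F/cm
Step 2: W in cm = 4.33 * 1e-4 = 4.33e-04 cm
Step 3: C = 1.035918e-12 * 5.715e-05 / 4.33e-04 = 1.367268e-13 F
Step 4: C = 136.73 fF

136.73


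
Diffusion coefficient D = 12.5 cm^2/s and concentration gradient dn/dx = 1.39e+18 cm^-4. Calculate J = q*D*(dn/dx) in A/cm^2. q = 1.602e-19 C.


Step 1: J = q * D * (dn/dx)
Step 2: J = 1.602e-19 * 12.5 * 1.39e+18
Step 3: J = 2.78e+00 A/cm^2

2.78e+00


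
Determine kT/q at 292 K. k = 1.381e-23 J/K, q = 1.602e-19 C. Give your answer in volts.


Step 1: kT = 1.381e-23 * 292 = 4.03252e-21 J
Step 2: Vt = kT/q = 4.03252e-21 / 1.602e-19
Step 3: Vt = 0.02517 V

0.02517


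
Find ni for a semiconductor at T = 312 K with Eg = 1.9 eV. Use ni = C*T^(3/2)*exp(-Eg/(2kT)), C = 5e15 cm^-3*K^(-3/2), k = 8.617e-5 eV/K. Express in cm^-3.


Step 1: Compute kT = 8.617e-5 * 312 = 0.02688504 eV
Step 2: Exponent = -Eg/(2kT) = -1.9/(2*0.02688504) = -35.33564
Step 3: T^(3/2) = 312^1.5 = 5511.02
Step 4: ni = 5e15 * 5511.02 * exp(-35.33564) = 1.24e+04 cm^-3

1.24e+04


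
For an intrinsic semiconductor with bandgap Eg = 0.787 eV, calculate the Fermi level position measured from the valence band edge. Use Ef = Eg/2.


Step 1: For an intrinsic semiconductor, the Fermi level sits at midgap.
Step 2: Ef = Eg / 2 = 0.787 / 2 = 0.3935 eV

0.3935


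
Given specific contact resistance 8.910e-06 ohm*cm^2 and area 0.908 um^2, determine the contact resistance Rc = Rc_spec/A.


Step 1: Convert area to cm^2: 0.908 um^2 = 9.0800e-09 cm^2
Step 2: Rc = Rc_spec / A = 8.910e-06 / 9.0800e-09
Step 3: Rc = 9.81e+02 ohms

9.81e+02


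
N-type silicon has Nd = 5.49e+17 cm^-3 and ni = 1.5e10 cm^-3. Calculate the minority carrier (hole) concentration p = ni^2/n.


Step 1: Since Nd >> ni, n ≈ Nd = 5.49e+17 cm^-3
Step 2: p = ni^2 / n = (1.5e10)^2 / 5.49e+17
Step 3: p = 2.25e20 / 5.49e+17 = 4.10e+02 cm^-3

4.10e+02


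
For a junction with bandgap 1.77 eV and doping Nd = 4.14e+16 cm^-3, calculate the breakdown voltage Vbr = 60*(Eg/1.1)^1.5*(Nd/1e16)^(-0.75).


Step 1: Eg/1.1 = 1.77/1.1 = 1.609091
Step 2: (Eg/1.1)^1.5 = 1.609091^1.5 = 2.041131
Step 3: (Nd/1e16)^(-0.75) = (4.14)^(-0.75) = 0.344548
Step 4: Vbr = 60 * 2.041131 * 0.344548 = 42.2 V

42.2


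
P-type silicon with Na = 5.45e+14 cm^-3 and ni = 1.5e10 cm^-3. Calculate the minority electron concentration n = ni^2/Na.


Step 1: Majority hole concentration p ≈ Na = 5.45e+14 cm^-3
Step 2: n = ni^2 / Na = (1.5e10)^2 / 5.45e+14
Step 3: n = 4.13e+05 cm^-3

4.13e+05


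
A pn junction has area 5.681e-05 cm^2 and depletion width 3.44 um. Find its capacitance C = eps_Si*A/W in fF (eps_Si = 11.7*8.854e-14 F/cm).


Step 1: eps_Si = 11.7 * 8.854e-14 = 1.035918e-12 F/cm
Step 2: W in cm = 3.44 * 1e-4 = 3.44e-04 cm
Step 3: C = 1.035918e-12 * 5.681e-05 / 3.44e-04 = 1.710770e-13 F
Step 4: C = 171.08 fF

171.08


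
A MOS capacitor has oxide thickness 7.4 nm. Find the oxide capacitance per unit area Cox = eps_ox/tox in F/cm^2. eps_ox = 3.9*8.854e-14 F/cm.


Step 1: eps_ox = 3.9 * 8.854e-14 = 3.45306e-13 F/cm
Step 2: tox in cm = 7.4 nm * 1e-7 = 7.4000e-07 cm
Step 3: Cox = 3.45306e-13 / 7.4000e-07 = 4.67e-07 F/cm^2

4.67e-07


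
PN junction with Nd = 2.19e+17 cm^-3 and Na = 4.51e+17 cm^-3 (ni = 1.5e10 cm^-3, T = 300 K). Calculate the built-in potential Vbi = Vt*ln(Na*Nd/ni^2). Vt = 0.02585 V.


Step 1: Compute Na*Nd/ni^2 = 4.51e+17 * 2.19e+17 / (1.5e10)^2 = 4.3897e+14
Step 2: ln(4.3897e+14) = 33.7155
Step 3: Vbi = 0.02585 * 33.7155 = 0.872 V

0.872


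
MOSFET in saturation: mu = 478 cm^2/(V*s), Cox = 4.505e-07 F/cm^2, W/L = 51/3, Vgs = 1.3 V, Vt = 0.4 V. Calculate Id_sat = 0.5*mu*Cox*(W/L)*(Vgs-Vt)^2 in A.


Step 1: Overdrive voltage Vov = Vgs - Vt = 1.3 - 0.4 = 0.9 V
Step 2: W/L = 51/3 = 17
Step 3: Id = 0.5 * 478 * 4.505e-07 * 17 * 0.9^2
Step 4: Id = 1.48e-03 A

1.48e-03


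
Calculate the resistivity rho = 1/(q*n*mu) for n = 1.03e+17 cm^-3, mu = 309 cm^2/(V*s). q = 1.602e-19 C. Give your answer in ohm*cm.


Step 1: sigma = q * n * mu = 1.602e-19 * 1.03e+17 * 309 = 5.09869e+00 S/cm
Step 2: rho = 1 / sigma = 1 / 5.09869e+00 = 0.1961 ohm*cm

0.1961


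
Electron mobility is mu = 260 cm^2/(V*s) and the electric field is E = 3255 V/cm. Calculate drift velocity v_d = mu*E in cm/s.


Step 1: v_d = mu * E
Step 2: v_d = 260 * 3255 = 846300
Step 3: v_d = 8.46e+05 cm/s

8.46e+05


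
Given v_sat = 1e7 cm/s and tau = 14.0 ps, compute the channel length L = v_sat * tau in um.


Step 1: tau in seconds = 14.0 ps * 1e-12 = 1.4000e-11 s
Step 2: L = v_sat * tau = 1e7 * 1.4000e-11 = 1.4000e-04 cm
Step 3: L in um = 1.4000e-04 * 1e4 = 1.4 um

1.4


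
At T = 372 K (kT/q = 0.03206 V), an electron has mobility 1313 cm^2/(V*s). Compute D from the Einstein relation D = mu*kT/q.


Step 1: D = mu * (kT/q)
Step 2: D = 1313 * 0.03206
Step 3: D = 42.09 cm^2/s

42.09


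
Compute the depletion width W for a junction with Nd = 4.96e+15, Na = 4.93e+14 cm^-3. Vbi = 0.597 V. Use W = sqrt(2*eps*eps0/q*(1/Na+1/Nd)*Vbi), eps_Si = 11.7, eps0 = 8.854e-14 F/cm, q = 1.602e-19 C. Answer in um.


Step 1: 1/Na + 1/Nd = 1/4.93e+14 + 1/4.96e+15 = 2.23001e-15
Step 2: 2*eps*eps0/q = 2*11.7*8.854e-14/1.602e-19 = 1.293281e+07
Step 3: W^2 = 1.293281e+07 * 2.23001e-15 * 0.597 = 1.72177e-08
Step 4: W = sqrt(1.72177e-08) = 1.312e-04 cm = 1.312 um

1.312


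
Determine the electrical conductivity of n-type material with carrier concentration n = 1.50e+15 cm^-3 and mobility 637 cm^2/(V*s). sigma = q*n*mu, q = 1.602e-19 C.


Step 1: sigma = q * n * mu
Step 2: sigma = 1.602e-19 * 1.50e+15 * 637
Step 3: sigma = 1.531e-01 S/cm

1.531e-01


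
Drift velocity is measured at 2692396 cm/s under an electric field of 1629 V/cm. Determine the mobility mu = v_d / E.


Step 1: mu = v_d / E
Step 2: mu = 2692396 / 1629
Step 3: mu = 1652.79 cm^2/(V*s)

1652.79


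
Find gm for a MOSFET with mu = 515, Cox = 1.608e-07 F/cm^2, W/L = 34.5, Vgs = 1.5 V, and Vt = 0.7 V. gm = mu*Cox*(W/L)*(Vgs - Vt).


Step 1: Vov = Vgs - Vt = 1.5 - 0.7 = 0.8 V
Step 2: gm = mu * Cox * (W/L) * Vov
Step 3: gm = 515 * 1.608e-07 * 34.5 * 0.8 = 2.29e-03 S

2.29e-03


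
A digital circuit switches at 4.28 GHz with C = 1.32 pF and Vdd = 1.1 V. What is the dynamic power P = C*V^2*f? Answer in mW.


Step 1: V^2 = 1.1^2 = 1.21 V^2
Step 2: P = C*V^2*f = 1.32e-12 F * 1.21 * 4.28e9 Hz
Step 3: P = 6.836016e-03 W
Step 4: P = 6.836 mW

6.836


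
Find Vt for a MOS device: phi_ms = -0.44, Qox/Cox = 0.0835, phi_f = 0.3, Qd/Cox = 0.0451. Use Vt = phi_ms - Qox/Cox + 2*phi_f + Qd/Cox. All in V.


Step 1: Vt = phi_ms - Qox/Cox + 2*phi_f + Qd/Cox
Step 2: Vt = -0.44 - 0.0835 + 2*0.3 + 0.0451
Step 3: Vt = -0.44 - 0.0835 + 0.6 + 0.0451
Step 4: Vt = 0.1216 V

0.1216


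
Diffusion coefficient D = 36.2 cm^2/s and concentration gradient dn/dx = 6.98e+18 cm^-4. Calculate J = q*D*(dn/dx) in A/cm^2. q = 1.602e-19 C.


Step 1: J = q * D * (dn/dx)
Step 2: J = 1.602e-19 * 36.2 * 6.98e+18
Step 3: J = 4.05e+01 A/cm^2

4.05e+01


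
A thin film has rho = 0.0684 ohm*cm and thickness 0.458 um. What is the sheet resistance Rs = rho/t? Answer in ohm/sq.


Step 1: Convert thickness to cm: t = 0.458 um = 4.5800e-05 cm
Step 2: Rs = rho / t = 0.0684 / 4.5800e-05
Step 3: Rs = 1493.4 ohm/sq

1493.4


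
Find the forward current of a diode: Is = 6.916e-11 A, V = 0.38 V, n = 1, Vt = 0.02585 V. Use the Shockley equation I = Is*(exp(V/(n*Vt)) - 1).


Step 1: V/(n*Vt) = 0.38/(1*0.02585) = 14.7002
Step 2: exp(14.7002) = 2.4222e+06
Step 3: I = 6.916e-11 * (2.4222e+06 - 1) = 1.68e-04 A

1.68e-04


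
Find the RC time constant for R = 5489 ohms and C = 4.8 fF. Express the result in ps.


Step 1: tau = R * C
Step 2: tau = 5489 * 4.8 fF = 5489 * 4.8e-15 F
Step 3: tau = 2.63472e-11 s = 26.3472 ps

26.3472


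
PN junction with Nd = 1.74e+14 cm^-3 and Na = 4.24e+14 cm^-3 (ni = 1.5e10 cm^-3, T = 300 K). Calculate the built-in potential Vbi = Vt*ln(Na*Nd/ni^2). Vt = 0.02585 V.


Step 1: Compute Na*Nd/ni^2 = 4.24e+14 * 1.74e+14 / (1.5e10)^2 = 3.2789e+08
Step 2: ln(3.2789e+08) = 19.6082
Step 3: Vbi = 0.02585 * 19.6082 = 0.507 V

0.507


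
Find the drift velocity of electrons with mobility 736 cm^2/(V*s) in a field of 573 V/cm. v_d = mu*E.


Step 1: v_d = mu * E
Step 2: v_d = 736 * 573 = 421728
Step 3: v_d = 4.22e+05 cm/s

4.22e+05


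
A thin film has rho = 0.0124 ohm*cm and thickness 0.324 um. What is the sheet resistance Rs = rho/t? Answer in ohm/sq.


Step 1: Convert thickness to cm: t = 0.324 um = 3.2400e-05 cm
Step 2: Rs = rho / t = 0.0124 / 3.2400e-05
Step 3: Rs = 382.7 ohm/sq

382.7


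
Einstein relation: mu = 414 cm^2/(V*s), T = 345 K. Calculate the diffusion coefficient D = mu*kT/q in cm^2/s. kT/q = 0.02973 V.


Step 1: D = mu * (kT/q)
Step 2: D = 414 * 0.02973
Step 3: D = 12.31 cm^2/s

12.31


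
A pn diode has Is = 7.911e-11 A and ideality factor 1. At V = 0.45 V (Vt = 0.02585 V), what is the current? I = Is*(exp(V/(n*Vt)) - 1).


Step 1: V/(n*Vt) = 0.45/(1*0.02585) = 17.4081
Step 2: exp(17.4081) = 3.6328e+07
Step 3: I = 7.911e-11 * (3.6328e+07 - 1) = 2.87e-03 A

2.87e-03


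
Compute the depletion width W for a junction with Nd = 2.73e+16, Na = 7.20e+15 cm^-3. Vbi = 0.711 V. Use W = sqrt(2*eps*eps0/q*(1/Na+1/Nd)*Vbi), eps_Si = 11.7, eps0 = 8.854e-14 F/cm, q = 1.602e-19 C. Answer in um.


Step 1: 1/Na + 1/Nd = 1/7.20e+15 + 1/2.73e+16 = 1.75519e-16
Step 2: 2*eps*eps0/q = 2*11.7*8.854e-14/1.602e-19 = 1.293281e+07
Step 3: W^2 = 1.293281e+07 * 1.75519e-16 * 0.711 = 1.61394e-09
Step 4: W = sqrt(1.61394e-09) = 4.017e-05 cm = 0.4017 um

0.4017


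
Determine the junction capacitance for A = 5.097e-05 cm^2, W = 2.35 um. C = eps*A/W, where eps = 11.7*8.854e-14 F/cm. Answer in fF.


Step 1: eps_Si = 11.7 * 8.854e-14 = 1.035918e-12 F/cm
Step 2: W in cm = 2.35 * 1e-4 = 2.35e-04 cm
Step 3: C = 1.035918e-12 * 5.097e-05 / 2.35e-04 = 2.246840e-13 F
Step 4: C = 224.68 fF

224.68


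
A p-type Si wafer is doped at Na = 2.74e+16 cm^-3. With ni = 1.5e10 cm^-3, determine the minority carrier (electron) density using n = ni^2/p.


Step 1: Majority hole concentration p ≈ Na = 2.74e+16 cm^-3
Step 2: n = ni^2 / Na = (1.5e10)^2 / 2.74e+16
Step 3: n = 8.21e+03 cm^-3

8.21e+03


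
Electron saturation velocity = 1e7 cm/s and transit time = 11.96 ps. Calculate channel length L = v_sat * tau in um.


Step 1: tau in seconds = 11.96 ps * 1e-12 = 1.1960e-11 s
Step 2: L = v_sat * tau = 1e7 * 1.1960e-11 = 1.1960e-04 cm
Step 3: L in um = 1.1960e-04 * 1e4 = 1.196 um

1.196


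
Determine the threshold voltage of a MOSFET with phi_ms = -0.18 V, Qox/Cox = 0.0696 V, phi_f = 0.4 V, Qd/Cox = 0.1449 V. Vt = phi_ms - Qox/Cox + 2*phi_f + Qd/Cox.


Step 1: Vt = phi_ms - Qox/Cox + 2*phi_f + Qd/Cox
Step 2: Vt = -0.18 - 0.0696 + 2*0.4 + 0.1449
Step 3: Vt = -0.18 - 0.0696 + 0.8 + 0.1449
Step 4: Vt = 0.6953 V

0.6953


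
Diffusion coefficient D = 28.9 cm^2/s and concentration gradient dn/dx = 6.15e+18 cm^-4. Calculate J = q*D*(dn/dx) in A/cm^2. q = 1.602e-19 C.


Step 1: J = q * D * (dn/dx)
Step 2: J = 1.602e-19 * 28.9 * 6.15e+18
Step 3: J = 2.85e+01 A/cm^2

2.85e+01


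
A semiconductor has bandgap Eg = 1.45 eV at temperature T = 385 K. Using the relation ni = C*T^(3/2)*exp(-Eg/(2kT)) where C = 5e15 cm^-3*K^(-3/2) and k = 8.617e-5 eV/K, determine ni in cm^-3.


Step 1: Compute kT = 8.617e-5 * 385 = 0.03317545 eV
Step 2: Exponent = -Eg/(2kT) = -1.45/(2*0.03317545) = -21.85351
Step 3: T^(3/2) = 385^1.5 = 7554.25
Step 4: ni = 5e15 * 7554.25 * exp(-21.85351) = 1.22e+10 cm^-3

1.22e+10


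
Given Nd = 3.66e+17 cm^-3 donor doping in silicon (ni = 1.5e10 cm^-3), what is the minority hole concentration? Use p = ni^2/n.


Step 1: Since Nd >> ni, n ≈ Nd = 3.66e+17 cm^-3
Step 2: p = ni^2 / n = (1.5e10)^2 / 3.66e+17
Step 3: p = 2.25e20 / 3.66e+17 = 6.15e+02 cm^-3

6.15e+02


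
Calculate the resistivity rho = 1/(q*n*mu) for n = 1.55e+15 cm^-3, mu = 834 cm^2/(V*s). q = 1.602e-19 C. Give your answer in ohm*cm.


Step 1: sigma = q * n * mu = 1.602e-19 * 1.55e+15 * 834 = 2.07091e-01 S/cm
Step 2: rho = 1 / sigma = 1 / 2.07091e-01 = 4.829 ohm*cm

4.829


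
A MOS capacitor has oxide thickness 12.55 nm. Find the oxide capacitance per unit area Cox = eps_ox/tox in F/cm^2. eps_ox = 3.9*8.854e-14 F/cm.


Step 1: eps_ox = 3.9 * 8.854e-14 = 3.45306e-13 F/cm
Step 2: tox in cm = 12.55 nm * 1e-7 = 1.2550e-06 cm
Step 3: Cox = 3.45306e-13 / 1.2550e-06 = 2.75e-07 F/cm^2

2.75e-07


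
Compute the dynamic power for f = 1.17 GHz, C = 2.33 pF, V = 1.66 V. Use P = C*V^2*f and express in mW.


Step 1: V^2 = 1.66^2 = 2.7556 V^2
Step 2: P = C*V^2*f = 2.33e-12 F * 2.7556 * 1.17e9 Hz
Step 3: P = 7.51204116e-03 W
Step 4: P = 7.512 mW

7.512


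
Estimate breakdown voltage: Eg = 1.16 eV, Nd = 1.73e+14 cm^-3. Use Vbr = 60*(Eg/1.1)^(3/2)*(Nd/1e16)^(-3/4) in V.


Step 1: Eg/1.1 = 1.16/1.1 = 1.054545
Step 2: (Eg/1.1)^1.5 = 1.054545^1.5 = 1.082923
Step 3: (Nd/1e16)^(-0.75) = (0.0173)^(-0.75) = 20.963579
Step 4: Vbr = 60 * 1.082923 * 20.963579 = 1362.1 V

1362.1


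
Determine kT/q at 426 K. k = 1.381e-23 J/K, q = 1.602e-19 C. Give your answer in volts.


Step 1: kT = 1.381e-23 * 426 = 5.88306e-21 J
Step 2: Vt = kT/q = 5.88306e-21 / 1.602e-19
Step 3: Vt = 0.03672 V

0.03672


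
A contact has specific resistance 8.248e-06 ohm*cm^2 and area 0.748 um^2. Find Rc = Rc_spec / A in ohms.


Step 1: Convert area to cm^2: 0.748 um^2 = 7.4800e-09 cm^2
Step 2: Rc = Rc_spec / A = 8.248e-06 / 7.4800e-09
Step 3: Rc = 1.10e+03 ohms

1.10e+03


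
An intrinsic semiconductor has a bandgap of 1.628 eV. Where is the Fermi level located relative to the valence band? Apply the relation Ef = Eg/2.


Step 1: For an intrinsic semiconductor, the Fermi level sits at midgap.
Step 2: Ef = Eg / 2 = 1.628 / 2 = 0.814 eV

0.814


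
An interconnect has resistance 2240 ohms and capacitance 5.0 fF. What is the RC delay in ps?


Step 1: tau = R * C
Step 2: tau = 2240 * 5.0 fF = 2240 * 5.0e-15 F
Step 3: tau = 1.12e-11 s = 11.2 ps

11.2


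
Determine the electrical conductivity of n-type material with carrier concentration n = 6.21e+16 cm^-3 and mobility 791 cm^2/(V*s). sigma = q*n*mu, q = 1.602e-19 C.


Step 1: sigma = q * n * mu
Step 2: sigma = 1.602e-19 * 6.21e+16 * 791
Step 3: sigma = 7.869e+00 S/cm

7.869e+00


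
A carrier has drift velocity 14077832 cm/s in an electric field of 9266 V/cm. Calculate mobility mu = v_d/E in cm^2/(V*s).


Step 1: mu = v_d / E
Step 2: mu = 14077832 / 9266
Step 3: mu = 1519.3 cm^2/(V*s)

1519.3


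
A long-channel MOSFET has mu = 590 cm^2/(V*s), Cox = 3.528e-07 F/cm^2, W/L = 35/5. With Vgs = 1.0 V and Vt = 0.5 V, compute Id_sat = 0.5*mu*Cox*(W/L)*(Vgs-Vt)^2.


Step 1: Overdrive voltage Vov = Vgs - Vt = 1.0 - 0.5 = 0.5 V
Step 2: W/L = 35/5 = 7
Step 3: Id = 0.5 * 590 * 3.528e-07 * 7 * 0.5^2
Step 4: Id = 1.82e-04 A

1.82e-04


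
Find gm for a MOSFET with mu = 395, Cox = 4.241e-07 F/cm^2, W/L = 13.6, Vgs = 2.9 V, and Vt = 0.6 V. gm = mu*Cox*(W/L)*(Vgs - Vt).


Step 1: Vov = Vgs - Vt = 2.9 - 0.6 = 2.3 V
Step 2: gm = mu * Cox * (W/L) * Vov
Step 3: gm = 395 * 4.241e-07 * 13.6 * 2.3 = 5.24e-03 S

5.24e-03


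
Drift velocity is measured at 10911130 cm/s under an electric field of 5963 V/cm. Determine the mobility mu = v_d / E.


Step 1: mu = v_d / E
Step 2: mu = 10911130 / 5963
Step 3: mu = 1829.81 cm^2/(V*s)

1829.81


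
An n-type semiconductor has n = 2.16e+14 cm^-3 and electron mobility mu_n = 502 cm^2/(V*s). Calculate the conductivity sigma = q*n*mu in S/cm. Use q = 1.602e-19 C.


Step 1: sigma = q * n * mu
Step 2: sigma = 1.602e-19 * 2.16e+14 * 502
Step 3: sigma = 1.737e-02 S/cm

1.737e-02


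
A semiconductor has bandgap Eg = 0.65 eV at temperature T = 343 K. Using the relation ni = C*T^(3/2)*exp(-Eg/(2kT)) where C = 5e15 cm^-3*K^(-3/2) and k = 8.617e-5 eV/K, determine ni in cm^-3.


Step 1: Compute kT = 8.617e-5 * 343 = 0.02955631 eV
Step 2: Exponent = -Eg/(2kT) = -0.65/(2*0.02955631) = -10.99596
Step 3: T^(3/2) = 343^1.5 = 6352.45
Step 4: ni = 5e15 * 6352.45 * exp(-10.99596) = 5.33e+14 cm^-3

5.33e+14


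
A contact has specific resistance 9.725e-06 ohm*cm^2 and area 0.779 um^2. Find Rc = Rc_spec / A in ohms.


Step 1: Convert area to cm^2: 0.779 um^2 = 7.7900e-09 cm^2
Step 2: Rc = Rc_spec / A = 9.725e-06 / 7.7900e-09
Step 3: Rc = 1.25e+03 ohms

1.25e+03


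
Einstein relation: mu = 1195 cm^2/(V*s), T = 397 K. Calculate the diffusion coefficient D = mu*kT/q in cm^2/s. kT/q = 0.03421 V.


Step 1: D = mu * (kT/q)
Step 2: D = 1195 * 0.03421
Step 3: D = 40.88 cm^2/s

40.88


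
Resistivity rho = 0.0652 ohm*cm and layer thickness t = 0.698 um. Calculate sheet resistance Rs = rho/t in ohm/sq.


Step 1: Convert thickness to cm: t = 0.698 um = 6.9800e-05 cm
Step 2: Rs = rho / t = 0.0652 / 6.9800e-05
Step 3: Rs = 934.1 ohm/sq

934.1


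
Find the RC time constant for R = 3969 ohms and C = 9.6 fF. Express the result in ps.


Step 1: tau = R * C
Step 2: tau = 3969 * 9.6 fF = 3969 * 9.6e-15 F
Step 3: tau = 3.81024e-11 s = 38.1024 ps

38.1024


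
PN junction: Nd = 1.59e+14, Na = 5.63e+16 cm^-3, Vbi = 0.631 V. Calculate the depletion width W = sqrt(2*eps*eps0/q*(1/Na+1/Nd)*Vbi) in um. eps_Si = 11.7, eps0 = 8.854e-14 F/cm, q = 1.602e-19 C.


Step 1: 1/Na + 1/Nd = 1/5.63e+16 + 1/1.59e+14 = 6.30707e-15
Step 2: 2*eps*eps0/q = 2*11.7*8.854e-14/1.602e-19 = 1.293281e+07
Step 3: W^2 = 1.293281e+07 * 6.30707e-15 * 0.631 = 5.14695e-08
Step 4: W = sqrt(5.14695e-08) = 2.269e-04 cm = 2.269 um

2.269


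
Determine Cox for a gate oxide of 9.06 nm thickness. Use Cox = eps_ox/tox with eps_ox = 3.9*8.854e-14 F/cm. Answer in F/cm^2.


Step 1: eps_ox = 3.9 * 8.854e-14 = 3.45306e-13 F/cm
Step 2: tox in cm = 9.06 nm * 1e-7 = 9.0600e-07 cm
Step 3: Cox = 3.45306e-13 / 9.0600e-07 = 3.81e-07 F/cm^2

3.81e-07


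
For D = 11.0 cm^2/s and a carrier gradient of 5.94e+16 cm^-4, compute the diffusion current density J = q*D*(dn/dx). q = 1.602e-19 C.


Step 1: J = q * D * (dn/dx)
Step 2: J = 1.602e-19 * 11.0 * 5.94e+16
Step 3: J = 1.05e-01 A/cm^2

1.05e-01


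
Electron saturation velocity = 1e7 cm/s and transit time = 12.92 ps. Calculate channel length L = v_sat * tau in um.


Step 1: tau in seconds = 12.92 ps * 1e-12 = 1.2920e-11 s
Step 2: L = v_sat * tau = 1e7 * 1.2920e-11 = 1.2920e-04 cm
Step 3: L in um = 1.2920e-04 * 1e4 = 1.292 um

1.292


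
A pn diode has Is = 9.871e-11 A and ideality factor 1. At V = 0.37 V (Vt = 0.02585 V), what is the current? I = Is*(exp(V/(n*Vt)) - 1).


Step 1: V/(n*Vt) = 0.37/(1*0.02585) = 14.3133
Step 2: exp(14.3133) = 1.6451e+06
Step 3: I = 9.871e-11 * (1.6451e+06 - 1) = 1.62e-04 A

1.62e-04


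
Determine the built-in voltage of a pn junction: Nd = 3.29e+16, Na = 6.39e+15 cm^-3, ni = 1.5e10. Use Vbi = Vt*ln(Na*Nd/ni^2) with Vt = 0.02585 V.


Step 1: Compute Na*Nd/ni^2 = 6.39e+15 * 3.29e+16 / (1.5e10)^2 = 9.3436e+11
Step 2: ln(9.3436e+11) = 27.5631
Step 3: Vbi = 0.02585 * 27.5631 = 0.713 V

0.713
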